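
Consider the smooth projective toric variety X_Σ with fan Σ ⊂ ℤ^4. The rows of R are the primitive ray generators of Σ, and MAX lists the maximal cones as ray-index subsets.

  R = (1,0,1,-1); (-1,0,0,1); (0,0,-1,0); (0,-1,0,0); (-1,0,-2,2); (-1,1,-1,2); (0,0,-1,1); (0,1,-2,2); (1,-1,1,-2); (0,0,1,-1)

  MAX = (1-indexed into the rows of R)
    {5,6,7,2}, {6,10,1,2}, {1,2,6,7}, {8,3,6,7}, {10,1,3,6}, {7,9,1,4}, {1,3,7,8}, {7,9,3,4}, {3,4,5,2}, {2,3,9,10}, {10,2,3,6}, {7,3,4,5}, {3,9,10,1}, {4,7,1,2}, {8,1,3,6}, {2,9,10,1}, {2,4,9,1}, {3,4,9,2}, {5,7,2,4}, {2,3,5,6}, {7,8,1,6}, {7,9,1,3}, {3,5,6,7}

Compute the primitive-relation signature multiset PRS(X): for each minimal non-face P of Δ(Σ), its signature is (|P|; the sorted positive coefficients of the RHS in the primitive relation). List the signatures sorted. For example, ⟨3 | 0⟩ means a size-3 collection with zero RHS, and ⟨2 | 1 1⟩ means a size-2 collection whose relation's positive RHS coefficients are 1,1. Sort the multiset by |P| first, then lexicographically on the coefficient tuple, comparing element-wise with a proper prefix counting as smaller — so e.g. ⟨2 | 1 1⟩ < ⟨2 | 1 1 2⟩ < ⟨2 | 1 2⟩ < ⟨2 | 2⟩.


17 minimal non-faces of Δ(Σ) (on 10 rays):

  P = {6,9}:  v_{6} + v_{9} = 0  so sig = ⟨2 | 0⟩
  P = {7,10}:  v_{7} + v_{10} = 0  so sig = ⟨2 | 0⟩
  P = {1,5}:  v_{1} + v_{5} = v_{7}  so sig = ⟨2 | 1⟩
  P = {2,8}:  v_{2} + v_{8} = v_{6} + v_{7}  so sig = ⟨2 | 1 1⟩
  P = {4,6}:  v_{4} + v_{6} = v_{2} + v_{7}  so sig = ⟨2 | 1 1⟩
  P = {4,10}:  v_{4} + v_{10} = v_{2} + v_{9}  so sig = ⟨2 | 1 1⟩
  P = {5,9}:  v_{5} + v_{9} = v_{3} + v_{4}  so sig = ⟨2 | 1 1⟩
  P = {5,10}:  v_{5} + v_{10} = v_{2} + v_{3}  so sig = ⟨2 | 1 1⟩
  P = {8,9}:  v_{8} + v_{9} = v_{1} + v_{3} + v_{7}  so sig = ⟨2 | 1 1 1⟩
  P = {8,10}:  v_{8} + v_{10} = v_{1} + v_{3} + v_{6}  so sig = ⟨2 | 1 1 1⟩
  P = {5,8}:  v_{5} + v_{8} = v_{3} + v_{6} + 2·v_{7}  so sig = ⟨2 | 1 1 2⟩
  P = {4,8}:  v_{4} + v_{8} = 2·v_{7}  so sig = ⟨2 | 2⟩
  P = {1,2,3}:  v_{1} + v_{2} + v_{3} = 0  so sig = ⟨3 | 0⟩
  P = {2,3,7}:  v_{2} + v_{3} + v_{7} = v_{5}  so sig = ⟨3 | 1⟩
  P = {2,7,9}:  v_{2} + v_{7} + v_{9} = v_{4}  so sig = ⟨3 | 1⟩
  P = {1,3,4}:  v_{1} + v_{3} + v_{4} = v_{7} + v_{9}  so sig = ⟨3 | 1 1⟩
  P = {1,3,6,7}:  v_{1} + v_{3} + v_{6} + v_{7} = v_{8}  so sig = ⟨4 | 1⟩

Signatures (|P|; sorted positive RHS coefficients), sorted:
{ ⟨2 | 0⟩ ×2,  ⟨2 | 1⟩,  ⟨2 | 1 1⟩ ×5,  ⟨2 | 1 1 1⟩ ×2,  ⟨2 | 1 1 2⟩,  ⟨2 | 2⟩,  ⟨3 | 0⟩,  ⟨3 | 1⟩ ×2,  ⟨3 | 1 1⟩,  ⟨4 | 1⟩ }


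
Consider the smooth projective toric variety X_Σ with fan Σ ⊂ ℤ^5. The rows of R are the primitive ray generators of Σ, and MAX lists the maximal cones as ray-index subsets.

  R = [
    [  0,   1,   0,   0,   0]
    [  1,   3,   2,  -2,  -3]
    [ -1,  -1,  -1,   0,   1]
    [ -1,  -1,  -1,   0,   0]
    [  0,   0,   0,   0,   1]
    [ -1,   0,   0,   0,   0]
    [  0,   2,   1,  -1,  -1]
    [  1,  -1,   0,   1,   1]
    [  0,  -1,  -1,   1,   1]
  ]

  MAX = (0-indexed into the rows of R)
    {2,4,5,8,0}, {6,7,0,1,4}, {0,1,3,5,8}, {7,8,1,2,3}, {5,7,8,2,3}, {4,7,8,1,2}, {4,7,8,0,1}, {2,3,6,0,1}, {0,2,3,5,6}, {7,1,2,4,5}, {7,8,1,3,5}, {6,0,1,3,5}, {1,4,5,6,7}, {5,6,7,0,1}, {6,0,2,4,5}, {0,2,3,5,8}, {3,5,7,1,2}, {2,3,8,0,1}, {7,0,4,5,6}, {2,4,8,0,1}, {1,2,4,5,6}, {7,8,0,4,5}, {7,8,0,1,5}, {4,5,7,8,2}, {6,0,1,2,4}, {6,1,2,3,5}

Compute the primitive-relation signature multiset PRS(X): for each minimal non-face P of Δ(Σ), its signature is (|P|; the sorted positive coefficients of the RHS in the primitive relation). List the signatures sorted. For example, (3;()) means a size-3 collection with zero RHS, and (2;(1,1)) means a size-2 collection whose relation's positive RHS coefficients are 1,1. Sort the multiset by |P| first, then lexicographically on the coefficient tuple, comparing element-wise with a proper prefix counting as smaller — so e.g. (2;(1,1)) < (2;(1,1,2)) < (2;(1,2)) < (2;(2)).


|primitive collections| = 10. Relations:

  P = {3,4}:  v_{3} + v_{4} = v_{2}  ⇒ sig = (2;(1))
  P = {6,8}:  v_{6} + v_{8} = v_{0}  ⇒ sig = (2;(1))
  P = {3,6,7}:  v_{3} + v_{6} + v_{7} = 0  ⇒ sig = (3;())
  P = {0,3,7}:  v_{0} + v_{3} + v_{7} = v_{8}  ⇒ sig = (3;(1))
  P = {2,6,7}:  v_{2} + v_{6} + v_{7} = v_{4}  ⇒ sig = (3;(1))
  P = {0,2,7}:  v_{0} + v_{2} + v_{7} = v_{4} + v_{8}  ⇒ sig = (3;(1,1))
  P = {1,4,5,8}:  v_{1} + v_{4} + v_{5} + v_{8} = v_{6}  ⇒ sig = (4;(1))
  P = {1,2,5,8}:  v_{1} + v_{2} + v_{5} + v_{8} = v_{3} + v_{6}  ⇒ sig = (4;(1,1))
  P = {0,1,2,5}:  v_{0} + v_{1} + v_{2} + v_{5} = v_{3} + 2·v_{6}  ⇒ sig = (4;(1,2))
  P = {0,1,4,5}:  v_{0} + v_{1} + v_{4} + v_{5} = 2·v_{6}  ⇒ sig = (4;(2))

Hence PRS(X_Σ) =
    (2;(1))
    (2;(1))
    (3;())
    (3;(1))
    (3;(1))
    (3;(1,1))
    (4;(1))
    (4;(1,1))
    (4;(1,2))
    (4;(2))


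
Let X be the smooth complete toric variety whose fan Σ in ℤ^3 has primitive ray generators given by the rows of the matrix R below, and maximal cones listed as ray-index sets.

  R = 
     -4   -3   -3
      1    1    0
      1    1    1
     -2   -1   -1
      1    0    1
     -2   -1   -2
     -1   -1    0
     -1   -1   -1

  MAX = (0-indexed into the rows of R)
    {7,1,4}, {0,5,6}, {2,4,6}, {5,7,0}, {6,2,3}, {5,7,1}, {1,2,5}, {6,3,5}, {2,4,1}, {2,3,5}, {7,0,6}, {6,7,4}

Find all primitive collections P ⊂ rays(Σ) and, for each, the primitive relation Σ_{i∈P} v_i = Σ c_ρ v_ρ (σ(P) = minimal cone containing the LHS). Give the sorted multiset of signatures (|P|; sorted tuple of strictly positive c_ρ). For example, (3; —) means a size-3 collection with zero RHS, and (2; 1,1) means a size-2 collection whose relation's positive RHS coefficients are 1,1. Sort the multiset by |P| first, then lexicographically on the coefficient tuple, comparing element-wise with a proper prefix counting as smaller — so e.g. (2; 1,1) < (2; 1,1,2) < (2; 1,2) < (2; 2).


Minimal non-faces — 12 found among 8 rays, 12 max cones:

  • {1,6}:  v_{1} + v_{6} = 0  so sig = (2; —)
  • {2,7}:  v_{2} + v_{7} = 0  so sig = (2; —)
  • {3,4}:  v_{3} + v_{4} = v_{6}  so sig = (2; 1)
  • {4,5}:  v_{4} + v_{5} = v_{7}  so sig = (2; 1)
  • {0,1}:  v_{0} + v_{1} = v_{5} + v_{7}  so sig = (2; 1,1)
  • {0,2}:  v_{0} + v_{2} = v_{5} + v_{6}  so sig = (2; 1,1)
  • {1,3}:  v_{1} + v_{3} = v_{2} + v_{5}  so sig = (2; 1,1)
  • {3,7}:  v_{3} + v_{7} = v_{5} + v_{6}  so sig = (2; 1,1)
  • {0,4}:  v_{0} + v_{4} = v_{6} + 2·v_{7}  so sig = (2; 1,2)
  • {0,3}:  v_{0} + v_{3} = 2·v_{5} + 2·v_{6}  so sig = (2; 2,2)
  • {2,5,6}:  v_{2} + v_{5} + v_{6} = v_{3}  so sig = (3; 1)
  • {5,6,7}:  v_{5} + v_{6} + v_{7} = v_{0}  so sig = (3; 1)

so the primitive-relation signature multiset is
{ (2; —) ×2,  (2; 1) ×2,  (2; 1,1) ×4,  (2; 1,2),  (2; 2,2),  (3; 1) ×2 }


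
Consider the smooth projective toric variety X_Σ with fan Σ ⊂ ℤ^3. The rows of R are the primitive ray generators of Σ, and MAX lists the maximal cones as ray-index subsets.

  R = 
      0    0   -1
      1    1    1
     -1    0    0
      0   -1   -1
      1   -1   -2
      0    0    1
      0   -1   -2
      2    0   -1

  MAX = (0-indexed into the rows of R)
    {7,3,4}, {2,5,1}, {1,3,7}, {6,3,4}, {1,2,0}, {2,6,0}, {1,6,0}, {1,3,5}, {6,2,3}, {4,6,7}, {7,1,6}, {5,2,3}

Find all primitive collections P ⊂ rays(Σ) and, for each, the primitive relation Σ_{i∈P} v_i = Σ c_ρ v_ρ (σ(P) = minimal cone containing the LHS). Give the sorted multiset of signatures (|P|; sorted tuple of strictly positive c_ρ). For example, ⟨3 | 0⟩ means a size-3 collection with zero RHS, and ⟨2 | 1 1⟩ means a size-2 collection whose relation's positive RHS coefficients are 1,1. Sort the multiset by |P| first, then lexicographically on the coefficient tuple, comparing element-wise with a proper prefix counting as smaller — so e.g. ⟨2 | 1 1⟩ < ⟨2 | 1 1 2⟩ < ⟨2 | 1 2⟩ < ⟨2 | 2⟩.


14 minimal non-faces of Δ(Σ) (on 8 rays):

  • {0,5}:  v_{0} + v_{5} = 0  ⟹  sig = ⟨2 | 0⟩
  • {0,3}:  v_{0} + v_{3} = v_{6}  ⟹  sig = ⟨2 | 1⟩
  • {1,4}:  v_{1} + v_{4} = v_{7}  ⟹  sig = ⟨2 | 1⟩
  • {2,4}:  v_{2} + v_{4} = v_{6}  ⟹  sig = ⟨2 | 1⟩
  • {5,6}:  v_{5} + v_{6} = v_{3}  ⟹  sig = ⟨2 | 1⟩
  • {2,7}:  v_{2} + v_{7} = v_{1} + v_{6}  ⟹  sig = ⟨2 | 1 1⟩
  • {0,4}:  v_{0} + v_{4} = v_{1} + 2·v_{6}  ⟹  sig = ⟨2 | 1 2⟩
  • {4,5}:  v_{4} + v_{5} = v_{1} + 2·v_{3}  ⟹  sig = ⟨2 | 1 2⟩
  • {0,7}:  v_{0} + v_{7} = 2·v_{1} + 2·v_{6}  ⟹  sig = ⟨2 | 2 2⟩
  • {5,7}:  v_{5} + v_{7} = 2·v_{1} + 2·v_{3}  ⟹  sig = ⟨2 | 2 2⟩
  • {1,2,3}:  v_{1} + v_{2} + v_{3} = 0  ⟹  sig = ⟨3 | 0⟩
  • {1,2,6}:  v_{1} + v_{2} + v_{6} = v_{0}  ⟹  sig = ⟨3 | 1⟩
  • {1,3,6}:  v_{1} + v_{3} + v_{6} = v_{4}  ⟹  sig = ⟨3 | 1⟩
  • {3,6,7}:  v_{3} + v_{6} + v_{7} = 2·v_{4}  ⟹  sig = ⟨3 | 2⟩

Signatures (|P|; sorted positive RHS coefficients), sorted:
    |P|=2: 10 collections, coeffs (), (1), (1), (1), (1), (1,1), (1,2), (1,2), (2,2), (2,2)
    |P|=3: 4 collections, coeffs (), (1), (1), (2)


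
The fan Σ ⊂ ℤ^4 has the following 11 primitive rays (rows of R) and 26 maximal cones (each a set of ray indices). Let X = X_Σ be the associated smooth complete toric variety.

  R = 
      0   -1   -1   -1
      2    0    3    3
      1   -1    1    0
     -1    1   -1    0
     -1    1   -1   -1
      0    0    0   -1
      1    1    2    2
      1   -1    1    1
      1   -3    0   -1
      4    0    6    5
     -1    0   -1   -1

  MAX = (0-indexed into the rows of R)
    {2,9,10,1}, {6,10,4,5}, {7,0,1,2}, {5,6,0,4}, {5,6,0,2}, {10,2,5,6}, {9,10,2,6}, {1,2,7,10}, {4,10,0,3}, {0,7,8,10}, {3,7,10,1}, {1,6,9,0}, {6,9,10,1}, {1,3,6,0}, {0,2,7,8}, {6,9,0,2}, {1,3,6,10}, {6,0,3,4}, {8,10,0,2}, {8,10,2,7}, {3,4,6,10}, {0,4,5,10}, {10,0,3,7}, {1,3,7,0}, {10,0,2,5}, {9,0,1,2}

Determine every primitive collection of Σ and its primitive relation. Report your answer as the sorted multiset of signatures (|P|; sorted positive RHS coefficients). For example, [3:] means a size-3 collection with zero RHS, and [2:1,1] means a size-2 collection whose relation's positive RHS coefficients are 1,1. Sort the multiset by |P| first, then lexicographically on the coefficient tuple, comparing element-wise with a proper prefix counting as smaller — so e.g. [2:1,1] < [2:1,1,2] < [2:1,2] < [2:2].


Δ(Σ) — 11 vertices, 23 min non-faces:

  • {2,3}:  v_{2} + v_{3} = 0  →  sig = [2:]
  • {4,7}:  v_{4} + v_{7} = 0  →  sig = [2:]
  • {1,4}:  v_{1} + v_{4} = v_{6}  →  sig = [2:1]
  • {2,4}:  v_{2} + v_{4} = v_{5}  →  sig = [2:1]
  • {3,5}:  v_{3} + v_{5} = v_{4}  →  sig = [2:1]
  • {5,7}:  v_{5} + v_{7} = v_{2}  →  sig = [2:1]
  • {6,7}:  v_{6} + v_{7} = v_{1}  →  sig = [2:1]
  • {1,5}:  v_{1} + v_{5} = v_{2} + v_{6}  →  sig = [2:1,1]
  • {3,9}:  v_{3} + v_{9} = v_{1} + v_{6}  →  sig = [2:1,1]
  • {6,8}:  v_{6} + v_{8} = v_{2} + v_{7}  →  sig = [2:1,1]
  • {3,8}:  v_{3} + v_{8} = v_{0} + v_{7} + v_{10}  →  sig = [2:1,1,1]
  • {4,8}:  v_{4} + v_{8} = v_{0} + v_{2} + v_{10}  →  sig = [2:1,1,1]
  • {5,8}:  v_{5} + v_{8} = v_{0} + 2·v_{2} + v_{10}  →  sig = [2:1,1,2]
  • {8,9}:  v_{8} + v_{9} = v_{1} + 2·v_{2} + v_{7}  →  sig = [2:1,1,2]
  • {1,8}:  v_{1} + v_{8} = v_{2} + 2·v_{7}  →  sig = [2:1,2]
  • {4,9}:  v_{4} + v_{9} = v_{2} + 2·v_{6}  →  sig = [2:1,2]
  • {7,9}:  v_{7} + v_{9} = 2·v_{1} + v_{2}  →  sig = [2:1,2]
  • {5,9}:  v_{5} + v_{9} = 2·v_{2} + 2·v_{6}  →  sig = [2:2,2]
  • {0,6,10}:  v_{0} + v_{6} + v_{10} = 0  →  sig = [3:]
  • {0,1,10}:  v_{0} + v_{1} + v_{10} = v_{7}  →  sig = [3:1]
  • {1,2,6}:  v_{1} + v_{2} + v_{6} = v_{9}  →  sig = [3:1]
  • {0,9,10}:  v_{0} + v_{9} + v_{10} = v_{1} + v_{2}  →  sig = [3:1,1]
  • {0,2,7,10}:  v_{0} + v_{2} + v_{7} + v_{10} = v_{8}  →  sig = [4:1]

Hence PRS(X_Σ) =
{ [2:] ×2,  [2:1] ×5,  [2:1,1] ×3,  [2:1,1,1] ×2,  [2:1,1,2] ×2,  [2:1,2] ×3,  [2:2,2],  [3:],  [3:1] ×2,  [3:1,1],  [4:1] }


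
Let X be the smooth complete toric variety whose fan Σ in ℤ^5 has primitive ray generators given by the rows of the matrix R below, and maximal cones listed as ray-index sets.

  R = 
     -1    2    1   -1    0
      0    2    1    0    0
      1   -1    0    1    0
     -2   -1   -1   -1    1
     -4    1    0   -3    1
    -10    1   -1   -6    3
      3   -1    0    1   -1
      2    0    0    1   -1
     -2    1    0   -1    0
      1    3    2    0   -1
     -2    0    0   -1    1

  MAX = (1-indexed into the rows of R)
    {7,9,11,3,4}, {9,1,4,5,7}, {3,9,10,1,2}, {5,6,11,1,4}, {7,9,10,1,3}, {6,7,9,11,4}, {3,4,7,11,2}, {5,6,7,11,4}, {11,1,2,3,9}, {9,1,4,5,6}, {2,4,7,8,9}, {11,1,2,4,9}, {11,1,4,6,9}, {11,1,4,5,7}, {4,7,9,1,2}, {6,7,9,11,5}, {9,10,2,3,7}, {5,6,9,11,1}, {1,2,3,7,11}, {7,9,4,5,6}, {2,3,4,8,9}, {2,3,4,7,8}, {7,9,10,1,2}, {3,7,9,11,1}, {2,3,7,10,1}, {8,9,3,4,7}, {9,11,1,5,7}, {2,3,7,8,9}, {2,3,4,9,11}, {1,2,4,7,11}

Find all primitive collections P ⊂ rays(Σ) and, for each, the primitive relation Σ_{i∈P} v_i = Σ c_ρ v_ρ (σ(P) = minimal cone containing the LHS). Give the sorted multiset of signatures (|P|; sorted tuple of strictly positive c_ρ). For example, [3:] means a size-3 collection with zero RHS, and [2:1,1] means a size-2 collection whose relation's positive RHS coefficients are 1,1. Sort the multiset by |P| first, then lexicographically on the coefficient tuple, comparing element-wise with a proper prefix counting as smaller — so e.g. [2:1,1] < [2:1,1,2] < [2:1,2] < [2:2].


Primitive collections (20):

  • {8,11}:  v_{8} + v_{11} = 0  ⇒ sig = [2:]
  • {4,10}:  v_{4} + v_{10} = v_{1}  ⇒ sig = [2:1]
  • {1,8}:  v_{1} + v_{8} = v_{2} + v_{7} + v_{9}  ⇒ sig = [2:1,1,1]
  • {6,8}:  v_{6} + v_{8} = v_{4} + v_{5} + v_{9}  ⇒ sig = [2:1,1,1]
  • {5,8}:  v_{5} + v_{8} = v_{1} + v_{4} + v_{7} + v_{9}  ⇒ sig = [2:1,1,1,1]
  • {6,10}:  v_{6} + v_{10} = v_{1} + v_{5} + v_{9} + v_{11}  ⇒ sig = [2:1,1,1,1]
  • {5,10}:  v_{5} + v_{10} = 2·v_{1} + v_{7} + v_{9} + v_{11}  ⇒ sig = [2:1,1,1,2]
  • {3,5}:  v_{3} + v_{5} = v_{7} + v_{9} + 2·v_{11}  ⇒ sig = [2:1,1,2]
  • {2,6}:  v_{2} + v_{6} = 2·v_{1} + 2·v_{4} + v_{9} + v_{11}  ⇒ sig = [2:1,1,2,2]
  • {3,6}:  v_{3} + v_{6} = v_{4} + v_{7} + 2·v_{9} + 3·v_{11}  ⇒ sig = [2:1,1,2,3]
  • {2,5}:  v_{2} + v_{5} = 2·v_{1} + v_{4}  ⇒ sig = [2:1,2]
  • {10,11}:  v_{10} + v_{11} = 2·v_{1} + v_{3}  ⇒ sig = [2:1,2]
  • {8,10}:  v_{8} + v_{10} = 2·v_{2} + v_{3} + 2·v_{7} + 2·v_{9}  ⇒ sig = [2:1,2,2,2]
  • {1,3,4}:  v_{1} + v_{3} + v_{4} = v_{11}  ⇒ sig = [3:1]
  • {1,6,7}:  v_{1} + v_{6} + v_{7} = 2·v_{5}  ⇒ sig = [3:2]
  • {2,7,9,11}:  v_{2} + v_{7} + v_{9} + v_{11} = v_{1}  ⇒ sig = [4:1]
  • {4,5,9,11}:  v_{4} + v_{5} + v_{9} + v_{11} = v_{6}  ⇒ sig = [4:1]
  • {2,3,4,7,9}:  v_{2} + v_{3} + v_{4} + v_{7} + v_{9} = 0  ⇒ sig = [5:]
  • {1,2,3,7,9}:  v_{1} + v_{2} + v_{3} + v_{7} + v_{9} = v_{10}  ⇒ sig = [5:1]
  • {1,4,7,9,11}:  v_{1} + v_{4} + v_{7} + v_{9} + v_{11} = v_{5}  ⇒ sig = [5:1]

Signatures (|P|; sorted positive RHS coefficients), sorted:
[[2:], [2:1], [2:1,1,1], [2:1,1,1], [2:1,1,1,1], [2:1,1,1,1], [2:1,1,1,2], [2:1,1,2], [2:1,1,2,2], [2:1,1,2,3], [2:1,2], [2:1,2], [2:1,2,2,2], [3:1], [3:2], [4:1], [4:1], [5:], [5:1], [5:1]]


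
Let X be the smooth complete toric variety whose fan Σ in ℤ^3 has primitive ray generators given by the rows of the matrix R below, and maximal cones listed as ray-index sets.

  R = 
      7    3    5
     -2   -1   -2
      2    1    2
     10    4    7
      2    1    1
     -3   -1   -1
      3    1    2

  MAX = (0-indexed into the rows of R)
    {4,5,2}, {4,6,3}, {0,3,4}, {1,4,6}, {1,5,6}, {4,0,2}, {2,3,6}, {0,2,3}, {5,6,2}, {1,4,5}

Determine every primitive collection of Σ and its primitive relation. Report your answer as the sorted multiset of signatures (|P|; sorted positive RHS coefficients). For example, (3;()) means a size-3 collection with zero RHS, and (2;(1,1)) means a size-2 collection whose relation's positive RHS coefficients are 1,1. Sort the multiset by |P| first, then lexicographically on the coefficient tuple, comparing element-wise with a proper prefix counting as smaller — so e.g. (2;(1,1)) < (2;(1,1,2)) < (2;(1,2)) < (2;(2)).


Δ(Σ) — 7 vertices, 9 min non-faces:

  P={1,2}:  v_{1} + v_{2} = 0  →  sig = (2;())
  P={0,6}:  v_{0} + v_{6} = v_{3}  →  sig = (2;(1))
  P={0,1}:  v_{0} + v_{1} = v_{4} + v_{6}  →  sig = (2;(1,1))
  P={1,3}:  v_{1} + v_{3} = v_{4} + 2·v_{6}  →  sig = (2;(1,2))
  P={3,5}:  v_{3} + v_{5} = 2·v_{2} + v_{6}  →  sig = (2;(1,2))
  P={0,5}:  v_{0} + v_{5} = 2·v_{2}  →  sig = (2;(2))
  P={2,4,6}:  v_{2} + v_{4} + v_{6} = v_{0}  →  sig = (3;(1))
  P={4,5,6}:  v_{4} + v_{5} + v_{6} = v_{2}  →  sig = (3;(1))
  P={2,3,4}:  v_{2} + v_{3} + v_{4} = 2·v_{0}  →  sig = (3;(2))

Sorted signature multiset PRS(X):
{ (2;()),  (2;(1)),  (2;(1,1)),  (2;(1,2)) ×2,  (2;(2)),  (3;(1)) ×2,  (3;(2)) }


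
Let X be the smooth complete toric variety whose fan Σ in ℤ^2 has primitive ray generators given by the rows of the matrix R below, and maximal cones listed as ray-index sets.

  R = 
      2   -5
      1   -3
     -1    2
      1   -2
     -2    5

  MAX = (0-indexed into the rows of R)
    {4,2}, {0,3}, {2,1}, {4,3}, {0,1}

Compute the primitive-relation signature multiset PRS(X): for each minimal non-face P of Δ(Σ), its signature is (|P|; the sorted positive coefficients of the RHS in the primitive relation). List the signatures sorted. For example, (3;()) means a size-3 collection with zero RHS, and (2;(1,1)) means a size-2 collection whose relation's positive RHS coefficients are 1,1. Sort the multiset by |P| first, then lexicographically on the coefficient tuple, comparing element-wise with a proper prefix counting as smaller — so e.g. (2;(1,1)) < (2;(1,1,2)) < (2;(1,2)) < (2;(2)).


The 5 primitive collections of Σ (r=5, n=2):

  • {0,4}:  v_{0} + v_{4} = 0 — sig = (2;())
  • {2,3}:  v_{2} + v_{3} = 0 — sig = (2;())
  • {0,2}:  v_{0} + v_{2} = v_{1} — sig = (2;(1))
  • {1,3}:  v_{1} + v_{3} = v_{0} — sig = (2;(1))
  • {1,4}:  v_{1} + v_{4} = v_{2} — sig = (2;(1))

Hence PRS(X_Σ) =
    (2;())
    (2;())
    (2;(1))
    (2;(1))
    (2;(1))


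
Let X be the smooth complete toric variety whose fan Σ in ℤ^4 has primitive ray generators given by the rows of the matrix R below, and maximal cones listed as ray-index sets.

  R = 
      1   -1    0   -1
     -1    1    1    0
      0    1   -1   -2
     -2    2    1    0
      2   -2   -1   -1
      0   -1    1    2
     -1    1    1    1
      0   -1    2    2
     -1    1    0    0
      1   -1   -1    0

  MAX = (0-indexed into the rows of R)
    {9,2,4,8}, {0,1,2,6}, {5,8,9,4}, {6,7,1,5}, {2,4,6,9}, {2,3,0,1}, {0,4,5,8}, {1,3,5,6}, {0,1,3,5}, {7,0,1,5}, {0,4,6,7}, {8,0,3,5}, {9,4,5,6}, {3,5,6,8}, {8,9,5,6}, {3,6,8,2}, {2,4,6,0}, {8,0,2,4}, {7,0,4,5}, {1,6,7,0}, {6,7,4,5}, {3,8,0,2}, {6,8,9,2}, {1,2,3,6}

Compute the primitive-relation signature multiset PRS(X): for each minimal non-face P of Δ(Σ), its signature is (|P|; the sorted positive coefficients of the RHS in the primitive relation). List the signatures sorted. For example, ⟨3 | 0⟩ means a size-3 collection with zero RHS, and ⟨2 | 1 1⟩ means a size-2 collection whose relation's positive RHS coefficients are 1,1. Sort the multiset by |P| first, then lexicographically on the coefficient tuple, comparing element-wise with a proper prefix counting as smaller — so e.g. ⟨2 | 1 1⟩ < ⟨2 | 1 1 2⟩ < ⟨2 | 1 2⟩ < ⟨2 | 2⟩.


15 minimal non-faces of Δ(Σ) (on 10 rays):

  • {1,9}:  v_{1} + v_{9} = 0  →  sig = ⟨2 | 0⟩
  • {2,5}:  v_{2} + v_{5} = 0  →  sig = ⟨2 | 0⟩
  • {0,9}:  v_{0} + v_{9} = v_{4}  →  sig = ⟨2 | 1⟩
  • {1,4}:  v_{1} + v_{4} = v_{0}  →  sig = ⟨2 | 1⟩
  • {1,8}:  v_{1} + v_{8} = v_{3}  →  sig = ⟨2 | 1⟩
  • {3,9}:  v_{3} + v_{9} = v_{8}  →  sig = ⟨2 | 1⟩
  • {2,7}:  v_{2} + v_{7} = v_{0} + v_{6}  →  sig = ⟨2 | 1 1⟩
  • {3,4}:  v_{3} + v_{4} = v_{0} + v_{8}  →  sig = ⟨2 | 1 1⟩
  • {7,8}:  v_{7} + v_{8} = v_{1} + v_{5}  →  sig = ⟨2 | 1 1⟩
  • {7,9}:  v_{7} + v_{9} = v_{4} + v_{5} + v_{6}  →  sig = ⟨2 | 1 1 1⟩
  • {3,7}:  v_{3} + v_{7} = 2·v_{1} + v_{5}  →  sig = ⟨2 | 1 2⟩
  • {4,6,8}:  v_{4} + v_{6} + v_{8} = 0  →  sig = ⟨3 | 0⟩
  • {0,5,6}:  v_{0} + v_{5} + v_{6} = v_{7}  →  sig = ⟨3 | 1⟩
  • {0,6,8}:  v_{0} + v_{6} + v_{8} = v_{1}  →  sig = ⟨3 | 1⟩
  • {0,3,6}:  v_{0} + v_{3} + v_{6} = 2·v_{1}  →  sig = ⟨3 | 2⟩

Signatures (|P|; sorted positive RHS coefficients), sorted:
[⟨2 | 0⟩, ⟨2 | 0⟩, ⟨2 | 1⟩, ⟨2 | 1⟩, ⟨2 | 1⟩, ⟨2 | 1⟩, ⟨2 | 1 1⟩, ⟨2 | 1 1⟩, ⟨2 | 1 1⟩, ⟨2 | 1 1 1⟩, ⟨2 | 1 2⟩, ⟨3 | 0⟩, ⟨3 | 1⟩, ⟨3 | 1⟩, ⟨3 | 2⟩]


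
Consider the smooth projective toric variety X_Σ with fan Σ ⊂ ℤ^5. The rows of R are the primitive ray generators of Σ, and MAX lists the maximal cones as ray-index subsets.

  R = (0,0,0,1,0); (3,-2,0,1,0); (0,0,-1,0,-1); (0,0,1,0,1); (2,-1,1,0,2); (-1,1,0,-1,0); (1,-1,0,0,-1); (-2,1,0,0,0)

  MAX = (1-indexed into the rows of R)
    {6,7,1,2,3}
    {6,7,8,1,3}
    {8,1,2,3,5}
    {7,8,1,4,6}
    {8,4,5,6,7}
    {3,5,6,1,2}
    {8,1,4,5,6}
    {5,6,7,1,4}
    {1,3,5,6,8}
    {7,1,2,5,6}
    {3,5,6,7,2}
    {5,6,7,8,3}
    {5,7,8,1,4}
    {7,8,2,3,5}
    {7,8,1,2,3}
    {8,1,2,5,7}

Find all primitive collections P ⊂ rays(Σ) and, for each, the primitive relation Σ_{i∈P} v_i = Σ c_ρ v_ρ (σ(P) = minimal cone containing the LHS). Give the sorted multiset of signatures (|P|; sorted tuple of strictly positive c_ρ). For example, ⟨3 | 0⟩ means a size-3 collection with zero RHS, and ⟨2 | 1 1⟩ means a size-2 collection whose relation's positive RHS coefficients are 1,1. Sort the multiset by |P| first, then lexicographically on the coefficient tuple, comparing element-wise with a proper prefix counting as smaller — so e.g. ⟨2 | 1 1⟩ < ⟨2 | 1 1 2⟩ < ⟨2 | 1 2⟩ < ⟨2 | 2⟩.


Σ has 5 primitive collections:

  P = {3,4}:  v_{3} + v_{4} = 0  →  sig = ⟨2 | 0⟩
  P = {2,4}:  v_{2} + v_{4} = v_{1} + v_{5} + v_{7}  →  sig = ⟨2 | 1 1 1⟩
  P = {2,6,8}:  v_{2} + v_{6} + v_{8} = 0  →  sig = ⟨3 | 0⟩
  P = {1,3,5,7}:  v_{1} + v_{3} + v_{5} + v_{7} = v_{2}  →  sig = ⟨4 | 1⟩
  P = {1,5,6,7,8}:  v_{1} + v_{5} + v_{6} + v_{7} + v_{8} = v_{4}  →  sig = ⟨5 | 1⟩

so the primitive-relation signature multiset is
[⟨2 | 0⟩, ⟨2 | 1 1 1⟩, ⟨3 | 0⟩, ⟨4 | 1⟩, ⟨5 | 1⟩]


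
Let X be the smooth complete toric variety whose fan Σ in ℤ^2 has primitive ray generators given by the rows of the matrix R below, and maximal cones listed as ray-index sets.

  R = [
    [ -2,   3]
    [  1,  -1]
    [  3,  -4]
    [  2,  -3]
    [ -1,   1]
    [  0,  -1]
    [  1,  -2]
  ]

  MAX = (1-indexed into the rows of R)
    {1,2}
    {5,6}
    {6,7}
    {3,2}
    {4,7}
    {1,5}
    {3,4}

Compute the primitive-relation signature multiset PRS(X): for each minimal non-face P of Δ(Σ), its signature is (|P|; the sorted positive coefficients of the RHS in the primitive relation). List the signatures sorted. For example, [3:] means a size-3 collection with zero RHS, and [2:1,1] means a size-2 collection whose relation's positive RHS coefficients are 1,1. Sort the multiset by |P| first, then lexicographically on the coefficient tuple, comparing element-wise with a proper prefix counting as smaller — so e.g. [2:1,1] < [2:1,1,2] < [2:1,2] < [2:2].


14 minimal non-faces of Δ(Σ) (on 7 rays):

  P={1,4}:  v_{1} + v_{4} = 0 — sig = [2:]
  P={2,5}:  v_{2} + v_{5} = 0 — sig = [2:]
  P={1,3}:  v_{1} + v_{3} = v_{2} — sig = [2:1]
  P={1,7}:  v_{1} + v_{7} = v_{5} — sig = [2:1]
  P={2,4}:  v_{2} + v_{4} = v_{3} — sig = [2:1]
  P={2,6}:  v_{2} + v_{6} = v_{7} — sig = [2:1]
  P={2,7}:  v_{2} + v_{7} = v_{4} — sig = [2:1]
  P={3,5}:  v_{3} + v_{5} = v_{4} — sig = [2:1]
  P={4,5}:  v_{4} + v_{5} = v_{7} — sig = [2:1]
  P={5,7}:  v_{5} + v_{7} = v_{6} — sig = [2:1]
  P={3,6}:  v_{3} + v_{6} = v_{4} + v_{7} — sig = [2:1,1]
  P={1,6}:  v_{1} + v_{6} = 2·v_{5} — sig = [2:2]
  P={3,7}:  v_{3} + v_{7} = 2·v_{4} — sig = [2:2]
  P={4,6}:  v_{4} + v_{6} = 2·v_{7} — sig = [2:2]

Sorted signature multiset PRS(X):
    |P|=2: 14 collections, coeffs (), (), (1), (1), (1), (1), (1), (1), (1), (1), (1,1), (2), (2), (2)


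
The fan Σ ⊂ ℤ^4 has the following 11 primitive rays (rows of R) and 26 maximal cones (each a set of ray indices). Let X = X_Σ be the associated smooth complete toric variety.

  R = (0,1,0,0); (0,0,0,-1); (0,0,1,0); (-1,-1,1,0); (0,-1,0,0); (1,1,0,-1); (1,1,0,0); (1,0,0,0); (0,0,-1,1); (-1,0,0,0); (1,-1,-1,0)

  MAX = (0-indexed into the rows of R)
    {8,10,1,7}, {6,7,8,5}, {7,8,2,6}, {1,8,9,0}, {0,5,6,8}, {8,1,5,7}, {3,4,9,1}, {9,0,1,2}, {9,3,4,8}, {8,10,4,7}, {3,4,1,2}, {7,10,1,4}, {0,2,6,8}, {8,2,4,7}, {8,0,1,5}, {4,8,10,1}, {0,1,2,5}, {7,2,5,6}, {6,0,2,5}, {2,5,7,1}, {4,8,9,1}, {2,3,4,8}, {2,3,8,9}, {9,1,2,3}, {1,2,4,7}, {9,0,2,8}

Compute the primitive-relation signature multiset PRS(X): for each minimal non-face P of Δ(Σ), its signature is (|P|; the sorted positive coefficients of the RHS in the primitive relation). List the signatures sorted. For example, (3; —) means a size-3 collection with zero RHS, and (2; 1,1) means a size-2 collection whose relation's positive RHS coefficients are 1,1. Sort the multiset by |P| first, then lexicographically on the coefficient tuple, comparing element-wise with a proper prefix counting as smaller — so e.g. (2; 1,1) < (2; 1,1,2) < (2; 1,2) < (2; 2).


|primitive collections| = 23. Relations:

  • {0,4}:  v_{0} + v_{4} = 0  ⇒ sig = (2; —)
  • {7,9}:  v_{7} + v_{9} = 0  ⇒ sig = (2; —)
  • {0,7}:  v_{0} + v_{7} = v_{6}  ⇒ sig = (2; 1)
  • {1,6}:  v_{1} + v_{6} = v_{5}  ⇒ sig = (2; 1)
  • {3,6}:  v_{3} + v_{6} = v_{2}  ⇒ sig = (2; 1)
  • {4,6}:  v_{4} + v_{6} = v_{7}  ⇒ sig = (2; 1)
  • {6,9}:  v_{6} + v_{9} = v_{0}  ⇒ sig = (2; 1)
  • {0,3}:  v_{0} + v_{3} = v_{2} + v_{9}  ⇒ sig = (2; 1,1)
  • {2,10}:  v_{2} + v_{10} = v_{4} + v_{7}  ⇒ sig = (2; 1,1)
  • {3,5}:  v_{3} + v_{5} = v_{1} + v_{2}  ⇒ sig = (2; 1,1)
  • {3,7}:  v_{3} + v_{7} = v_{2} + v_{4}  ⇒ sig = (2; 1,1)
  • {4,5}:  v_{4} + v_{5} = v_{1} + v_{7}  ⇒ sig = (2; 1,1)
  • {5,9}:  v_{5} + v_{9} = v_{0} + v_{1}  ⇒ sig = (2; 1,1)
  • {0,10}:  v_{0} + v_{10} = v_{1} + v_{7} + v_{8}  ⇒ sig = (2; 1,1,1)
  • {9,10}:  v_{9} + v_{10} = v_{1} + v_{4} + v_{8}  ⇒ sig = (2; 1,1,1)
  • {6,10}:  v_{6} + v_{10} = v_{1} + 2·v_{7} + v_{8}  ⇒ sig = (2; 1,1,2)
  • {5,10}:  v_{5} + v_{10} = 2·v_{1} + 2·v_{7} + v_{8}  ⇒ sig = (2; 1,2,2)
  • {3,10}:  v_{3} + v_{10} = 2·v_{4}  ⇒ sig = (2; 2)
  • {1,2,8}:  v_{1} + v_{2} + v_{8} = 0  ⇒ sig = (3; —)
  • {2,4,9}:  v_{2} + v_{4} + v_{9} = v_{3}  ⇒ sig = (3; 1)
  • {2,5,8}:  v_{2} + v_{5} + v_{8} = v_{6}  ⇒ sig = (3; 1)
  • {1,3,8}:  v_{1} + v_{3} + v_{8} = v_{4} + v_{9}  ⇒ sig = (3; 1,1)
  • {1,4,7,8}:  v_{1} + v_{4} + v_{7} + v_{8} = v_{10}  ⇒ sig = (4; 1)

Signatures (|P|; sorted positive RHS coefficients), sorted:
{ (2; —) ×2,  (2; 1) ×5,  (2; 1,1) ×6,  (2; 1,1,1) ×2,  (2; 1,1,2),  (2; 1,2,2),  (2; 2),  (3; —),  (3; 1) ×2,  (3; 1,1),  (4; 1) }


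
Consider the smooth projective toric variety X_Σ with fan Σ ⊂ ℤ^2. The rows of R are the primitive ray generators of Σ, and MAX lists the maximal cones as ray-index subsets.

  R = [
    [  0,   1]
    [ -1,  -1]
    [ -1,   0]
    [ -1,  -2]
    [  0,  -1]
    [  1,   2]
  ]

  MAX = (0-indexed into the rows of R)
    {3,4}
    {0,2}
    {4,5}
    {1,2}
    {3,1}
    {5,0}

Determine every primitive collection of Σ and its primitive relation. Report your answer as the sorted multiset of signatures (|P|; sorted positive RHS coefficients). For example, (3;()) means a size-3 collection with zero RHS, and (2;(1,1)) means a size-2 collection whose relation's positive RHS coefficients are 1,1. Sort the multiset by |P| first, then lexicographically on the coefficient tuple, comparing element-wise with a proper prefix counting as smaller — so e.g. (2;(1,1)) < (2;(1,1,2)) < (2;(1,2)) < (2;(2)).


9 minimal non-faces of Δ(Σ) (on 6 rays):

  P={0,4}:  v_{0} + v_{4} = 0  →  sig = (2;())
  P={3,5}:  v_{3} + v_{5} = 0  →  sig = (2;())
  P={0,1}:  v_{0} + v_{1} = v_{2}  →  sig = (2;(1))
  P={0,3}:  v_{0} + v_{3} = v_{1}  →  sig = (2;(1))
  P={1,4}:  v_{1} + v_{4} = v_{3}  →  sig = (2;(1))
  P={1,5}:  v_{1} + v_{5} = v_{0}  →  sig = (2;(1))
  P={2,4}:  v_{2} + v_{4} = v_{1}  →  sig = (2;(1))
  P={2,3}:  v_{2} + v_{3} = 2·v_{1}  →  sig = (2;(2))
  P={2,5}:  v_{2} + v_{5} = 2·v_{0}  →  sig = (2;(2))

so the primitive-relation signature multiset is
{ (2;()) ×2,  (2;(1)) ×5,  (2;(2)) ×2 }


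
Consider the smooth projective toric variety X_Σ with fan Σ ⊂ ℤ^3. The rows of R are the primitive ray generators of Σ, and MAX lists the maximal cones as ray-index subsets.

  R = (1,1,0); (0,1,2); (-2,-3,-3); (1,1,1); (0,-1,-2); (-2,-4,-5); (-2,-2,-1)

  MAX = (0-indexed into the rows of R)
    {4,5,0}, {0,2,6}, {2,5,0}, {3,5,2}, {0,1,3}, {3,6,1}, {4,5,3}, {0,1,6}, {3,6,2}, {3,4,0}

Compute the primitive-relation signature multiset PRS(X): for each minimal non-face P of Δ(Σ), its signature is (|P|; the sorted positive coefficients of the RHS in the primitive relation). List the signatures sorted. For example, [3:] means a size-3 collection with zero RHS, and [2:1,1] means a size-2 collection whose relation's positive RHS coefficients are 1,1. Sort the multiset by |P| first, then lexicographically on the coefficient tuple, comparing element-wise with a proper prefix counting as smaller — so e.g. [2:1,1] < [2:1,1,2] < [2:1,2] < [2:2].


Δ(Σ) — 7 vertices, 9 min non-faces:

  {1,4}:  v_{1} + v_{4} = 0  →  sig = [2:]
  {1,2}:  v_{1} + v_{2} = v_{6}  →  sig = [2:1]
  {1,5}:  v_{1} + v_{5} = v_{2}  →  sig = [2:1]
  {2,4}:  v_{2} + v_{4} = v_{5}  →  sig = [2:1]
  {4,6}:  v_{4} + v_{6} = v_{2}  →  sig = [2:1]
  {5,6}:  v_{5} + v_{6} = 2·v_{2}  →  sig = [2:2]
  {0,3,6}:  v_{0} + v_{3} + v_{6} = 0  →  sig = [3:]
  {0,2,3}:  v_{0} + v_{2} + v_{3} = v_{4}  →  sig = [3:1]
  {0,3,5}:  v_{0} + v_{3} + v_{5} = 2·v_{4}  →  sig = [3:2]

Signatures (|P|; sorted positive RHS coefficients), sorted:
    |P|=2: 6 collections, coeffs (), (1), (1), (1), (1), (2)
    |P|=3: 3 collections, coeffs (), (1), (2)


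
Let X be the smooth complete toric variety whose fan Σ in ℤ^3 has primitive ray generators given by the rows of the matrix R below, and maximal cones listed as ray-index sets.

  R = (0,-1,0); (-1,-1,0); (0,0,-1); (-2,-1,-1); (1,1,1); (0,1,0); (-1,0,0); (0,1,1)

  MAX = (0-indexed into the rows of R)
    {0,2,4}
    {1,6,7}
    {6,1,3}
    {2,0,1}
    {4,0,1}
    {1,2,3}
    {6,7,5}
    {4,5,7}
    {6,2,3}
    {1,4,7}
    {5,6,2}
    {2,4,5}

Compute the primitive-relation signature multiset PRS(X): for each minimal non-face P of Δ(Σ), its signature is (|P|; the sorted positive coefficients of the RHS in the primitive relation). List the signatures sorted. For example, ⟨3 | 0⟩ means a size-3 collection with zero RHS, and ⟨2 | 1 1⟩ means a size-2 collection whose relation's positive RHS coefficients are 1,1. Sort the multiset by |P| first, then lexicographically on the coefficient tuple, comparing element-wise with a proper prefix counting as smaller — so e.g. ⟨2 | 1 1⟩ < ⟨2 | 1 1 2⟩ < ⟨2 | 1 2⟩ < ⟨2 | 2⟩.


Primitive collections (12):

  {0,5}:  v_{0} + v_{5} = 0  so sig = ⟨2 | 0⟩
  {0,6}:  v_{0} + v_{6} = v_{1}  so sig = ⟨2 | 1⟩
  {1,5}:  v_{1} + v_{5} = v_{6}  so sig = ⟨2 | 1⟩
  {2,7}:  v_{2} + v_{7} = v_{5}  so sig = ⟨2 | 1⟩
  {3,4}:  v_{3} + v_{4} = v_{6}  so sig = ⟨2 | 1⟩
  {4,6}:  v_{4} + v_{6} = v_{7}  so sig = ⟨2 | 1⟩
  {0,7}:  v_{0} + v_{7} = v_{1} + v_{4}  so sig = ⟨2 | 1 1⟩
  {0,3}:  v_{0} + v_{3} = 2·v_{1} + v_{2}  so sig = ⟨2 | 1 2⟩
  {3,5}:  v_{3} + v_{5} = v_{2} + 2·v_{6}  so sig = ⟨2 | 1 2⟩
  {3,7}:  v_{3} + v_{7} = 2·v_{6}  so sig = ⟨2 | 2⟩
  {1,2,4}:  v_{1} + v_{2} + v_{4} = 0  so sig = ⟨3 | 0⟩
  {1,2,6}:  v_{1} + v_{2} + v_{6} = v_{3}  so sig = ⟨3 | 1⟩

so the primitive-relation signature multiset is
    ⟨2 | 0⟩
    ⟨2 | 1⟩
    ⟨2 | 1⟩
    ⟨2 | 1⟩
    ⟨2 | 1⟩
    ⟨2 | 1⟩
    ⟨2 | 1 1⟩
    ⟨2 | 1 2⟩
    ⟨2 | 1 2⟩
    ⟨2 | 2⟩
    ⟨3 | 0⟩
    ⟨3 | 1⟩


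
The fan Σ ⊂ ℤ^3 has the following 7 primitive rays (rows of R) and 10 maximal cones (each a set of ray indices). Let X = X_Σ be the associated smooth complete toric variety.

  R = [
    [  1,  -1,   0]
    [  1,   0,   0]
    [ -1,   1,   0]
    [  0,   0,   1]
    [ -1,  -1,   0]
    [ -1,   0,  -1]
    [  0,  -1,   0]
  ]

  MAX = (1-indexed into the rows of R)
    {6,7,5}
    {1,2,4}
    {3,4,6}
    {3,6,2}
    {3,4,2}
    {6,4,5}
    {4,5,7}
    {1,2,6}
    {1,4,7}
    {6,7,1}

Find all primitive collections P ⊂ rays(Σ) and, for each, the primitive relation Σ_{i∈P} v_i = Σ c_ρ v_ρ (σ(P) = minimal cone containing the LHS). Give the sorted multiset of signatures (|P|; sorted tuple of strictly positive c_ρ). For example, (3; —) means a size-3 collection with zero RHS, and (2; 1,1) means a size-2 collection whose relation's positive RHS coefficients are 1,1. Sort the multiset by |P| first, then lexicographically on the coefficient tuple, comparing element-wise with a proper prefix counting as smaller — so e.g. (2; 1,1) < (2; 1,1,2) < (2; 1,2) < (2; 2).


9 minimal non-faces of Δ(Σ) (on 7 rays):

  P = {1,3}:  v_{1} + v_{3} = 0  ⇒ sig = (2; —)
  P = {2,5}:  v_{2} + v_{5} = v_{7}  ⇒ sig = (2; 1)
  P = {2,7}:  v_{2} + v_{7} = v_{1}  ⇒ sig = (2; 1)
  P = {3,7}:  v_{3} + v_{7} = v_{4} + v_{6}  ⇒ sig = (2; 1,1)
  P = {1,5}:  v_{1} + v_{5} = 2·v_{7}  ⇒ sig = (2; 2)
  P = {3,5}:  v_{3} + v_{5} = 2·v_{4} + 2·v_{6}  ⇒ sig = (2; 2,2)
  P = {2,4,6}:  v_{2} + v_{4} + v_{6} = 0  ⇒ sig = (3; —)
  P = {1,4,6}:  v_{1} + v_{4} + v_{6} = v_{7}  ⇒ sig = (3; 1)
  P = {4,6,7}:  v_{4} + v_{6} + v_{7} = v_{5}  ⇒ sig = (3; 1)

Signatures (|P|; sorted positive RHS coefficients), sorted:
    (2; —)
    (2; 1)
    (2; 1)
    (2; 1,1)
    (2; 2)
    (2; 2,2)
    (3; —)
    (3; 1)
    (3; 1)


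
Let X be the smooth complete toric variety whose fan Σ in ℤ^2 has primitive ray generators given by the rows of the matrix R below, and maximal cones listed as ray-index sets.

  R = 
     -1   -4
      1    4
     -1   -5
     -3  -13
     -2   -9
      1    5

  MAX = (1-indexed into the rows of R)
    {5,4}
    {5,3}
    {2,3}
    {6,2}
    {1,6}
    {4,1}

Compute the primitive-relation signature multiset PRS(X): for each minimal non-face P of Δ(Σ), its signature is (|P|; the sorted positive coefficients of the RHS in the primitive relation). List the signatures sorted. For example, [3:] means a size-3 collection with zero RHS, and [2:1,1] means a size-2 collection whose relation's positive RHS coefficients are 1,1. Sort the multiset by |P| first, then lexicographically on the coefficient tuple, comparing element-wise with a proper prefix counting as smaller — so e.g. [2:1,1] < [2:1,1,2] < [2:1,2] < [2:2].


9 minimal non-faces of Δ(Σ) (on 6 rays):

  P={1,2}:  v_{1} + v_{2} = 0  →  sig = [2:]
  P={3,6}:  v_{3} + v_{6} = 0  →  sig = [2:]
  P={1,3}:  v_{1} + v_{3} = v_{5}  →  sig = [2:1]
  P={1,5}:  v_{1} + v_{5} = v_{4}  →  sig = [2:1]
  P={2,4}:  v_{2} + v_{4} = v_{5}  →  sig = [2:1]
  P={2,5}:  v_{2} + v_{5} = v_{3}  →  sig = [2:1]
  P={5,6}:  v_{5} + v_{6} = v_{1}  →  sig = [2:1]
  P={3,4}:  v_{3} + v_{4} = 2·v_{5}  →  sig = [2:2]
  P={4,6}:  v_{4} + v_{6} = 2·v_{1}  →  sig = [2:2]

Sorted signature multiset PRS(X):
[[2:], [2:], [2:1], [2:1], [2:1], [2:1], [2:1], [2:2], [2:2]]


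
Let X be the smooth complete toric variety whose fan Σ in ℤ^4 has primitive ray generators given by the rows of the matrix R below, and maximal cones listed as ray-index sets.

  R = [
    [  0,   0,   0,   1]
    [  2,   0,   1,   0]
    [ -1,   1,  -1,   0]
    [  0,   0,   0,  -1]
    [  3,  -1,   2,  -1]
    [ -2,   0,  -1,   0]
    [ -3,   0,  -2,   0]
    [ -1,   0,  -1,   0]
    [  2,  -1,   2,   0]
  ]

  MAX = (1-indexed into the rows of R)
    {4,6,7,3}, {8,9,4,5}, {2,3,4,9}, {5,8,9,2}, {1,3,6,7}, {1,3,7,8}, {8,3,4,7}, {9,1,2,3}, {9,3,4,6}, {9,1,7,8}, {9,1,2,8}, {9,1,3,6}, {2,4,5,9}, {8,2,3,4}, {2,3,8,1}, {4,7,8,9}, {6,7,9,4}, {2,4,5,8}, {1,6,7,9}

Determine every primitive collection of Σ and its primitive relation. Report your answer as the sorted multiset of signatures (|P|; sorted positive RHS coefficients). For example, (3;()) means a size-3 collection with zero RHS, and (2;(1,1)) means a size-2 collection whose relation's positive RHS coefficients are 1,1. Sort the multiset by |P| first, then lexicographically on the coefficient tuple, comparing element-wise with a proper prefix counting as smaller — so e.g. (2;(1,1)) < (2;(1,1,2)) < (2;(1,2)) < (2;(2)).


Δ(Σ) — 9 vertices, 11 min non-faces:

  • {1,4}:  v_{1} + v_{4} = 0 ; sig = (2;())
  • {2,6}:  v_{2} + v_{6} = 0 ; sig = (2;())
  • {2,7}:  v_{2} + v_{7} = v_{8} ; sig = (2;(1))
  • {6,8}:  v_{6} + v_{8} = v_{7} ; sig = (2;(1))
  • {3,5}:  v_{3} + v_{5} = v_{2} + v_{4} ; sig = (2;(1,1))
  • {1,5}:  v_{1} + v_{5} = v_{2} + v_{8} + v_{9} ; sig = (2;(1,1,1))
  • {5,6}:  v_{5} + v_{6} = v_{4} + v_{8} + v_{9} ; sig = (2;(1,1,1))
  • {5,7}:  v_{5} + v_{7} = v_{4} + 2·v_{8} + v_{9} ; sig = (2;(1,1,2))
  • {3,8,9}:  v_{3} + v_{8} + v_{9} = 0 ; sig = (3;())
  • {3,7,9}:  v_{3} + v_{7} + v_{9} = v_{6} ; sig = (3;(1))
  • {2,4,8,9}:  v_{2} + v_{4} + v_{8} + v_{9} = v_{5} ; sig = (4;(1))

Hence PRS(X_Σ) =
    |P|=2: 8 collections, coeffs (), (), (1), (1), (1,1), (1,1,1), (1,1,1), (1,1,2)
    |P|=3: 2 collections, coeffs (), (1)
    |P|=4: 1 collection, coeffs (1)


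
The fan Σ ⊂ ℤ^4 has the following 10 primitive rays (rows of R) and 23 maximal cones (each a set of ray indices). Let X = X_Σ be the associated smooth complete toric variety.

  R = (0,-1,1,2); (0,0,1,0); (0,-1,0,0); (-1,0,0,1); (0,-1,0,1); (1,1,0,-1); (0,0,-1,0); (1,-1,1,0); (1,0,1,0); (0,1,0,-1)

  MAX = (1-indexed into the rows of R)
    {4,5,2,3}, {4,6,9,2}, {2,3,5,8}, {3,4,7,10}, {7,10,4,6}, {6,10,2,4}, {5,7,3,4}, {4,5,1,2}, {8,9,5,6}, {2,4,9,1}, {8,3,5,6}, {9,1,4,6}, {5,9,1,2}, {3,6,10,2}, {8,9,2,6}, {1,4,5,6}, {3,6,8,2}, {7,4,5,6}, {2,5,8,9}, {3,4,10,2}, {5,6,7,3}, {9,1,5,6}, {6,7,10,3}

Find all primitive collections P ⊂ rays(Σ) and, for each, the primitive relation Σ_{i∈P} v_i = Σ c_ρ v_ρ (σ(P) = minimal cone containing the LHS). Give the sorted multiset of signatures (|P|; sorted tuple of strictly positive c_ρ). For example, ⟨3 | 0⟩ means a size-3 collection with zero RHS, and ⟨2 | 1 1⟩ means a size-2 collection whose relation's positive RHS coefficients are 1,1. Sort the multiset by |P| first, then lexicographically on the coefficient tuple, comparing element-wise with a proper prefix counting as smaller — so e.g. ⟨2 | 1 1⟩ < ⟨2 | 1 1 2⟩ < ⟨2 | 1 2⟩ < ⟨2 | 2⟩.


|primitive collections| = 16. Relations:

  P={2,7}:  v_{2} + v_{7} = 0  →  sig = ⟨2 | 0⟩
  P={5,10}:  v_{5} + v_{10} = 0  →  sig = ⟨2 | 0⟩
  P={3,9}:  v_{3} + v_{9} = v_{8}  →  sig = ⟨2 | 1⟩
  P={1,10}:  v_{1} + v_{10} = v_{4} + v_{9}  →  sig = ⟨2 | 1 1⟩
  P={4,8}:  v_{4} + v_{8} = v_{2} + v_{5}  →  sig = ⟨2 | 1 1⟩
  P={7,9}:  v_{7} + v_{9} = v_{5} + v_{6}  →  sig = ⟨2 | 1 1⟩
  P={9,10}:  v_{9} + v_{10} = v_{2} + v_{6}  →  sig = ⟨2 | 1 1⟩
  P={7,8}:  v_{7} + v_{8} = v_{3} + v_{5} + v_{6}  →  sig = ⟨2 | 1 1 1⟩
  P={8,10}:  v_{8} + v_{10} = v_{2} + v_{3} + v_{6}  →  sig = ⟨2 | 1 1 1⟩
  P={1,7}:  v_{1} + v_{7} = v_{4} + 2·v_{5} + v_{6}  →  sig = ⟨2 | 1 1 2⟩
  P={1,8}:  v_{1} + v_{8} = v_{2} + 2·v_{5} + v_{9}  →  sig = ⟨2 | 1 1 2⟩
  P={1,3}:  v_{1} + v_{3} = v_{2} + 2·v_{5}  →  sig = ⟨2 | 1 2⟩
  P={3,4,6}:  v_{3} + v_{4} + v_{6} = 0  →  sig = ⟨3 | 0⟩
  P={2,5,6}:  v_{2} + v_{5} + v_{6} = v_{9}  →  sig = ⟨3 | 1⟩
  P={4,5,9}:  v_{4} + v_{5} + v_{9} = v_{1}  →  sig = ⟨3 | 1⟩
  P={1,2,6}:  v_{1} + v_{2} + v_{6} = v_{4} + 2·v_{9}  →  sig = ⟨3 | 1 2⟩

Signatures (|P|; sorted positive RHS coefficients), sorted:
[⟨2 | 0⟩, ⟨2 | 0⟩, ⟨2 | 1⟩, ⟨2 | 1 1⟩, ⟨2 | 1 1⟩, ⟨2 | 1 1⟩, ⟨2 | 1 1⟩, ⟨2 | 1 1 1⟩, ⟨2 | 1 1 1⟩, ⟨2 | 1 1 2⟩, ⟨2 | 1 1 2⟩, ⟨2 | 1 2⟩, ⟨3 | 0⟩, ⟨3 | 1⟩, ⟨3 | 1⟩, ⟨3 | 1 2⟩]
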